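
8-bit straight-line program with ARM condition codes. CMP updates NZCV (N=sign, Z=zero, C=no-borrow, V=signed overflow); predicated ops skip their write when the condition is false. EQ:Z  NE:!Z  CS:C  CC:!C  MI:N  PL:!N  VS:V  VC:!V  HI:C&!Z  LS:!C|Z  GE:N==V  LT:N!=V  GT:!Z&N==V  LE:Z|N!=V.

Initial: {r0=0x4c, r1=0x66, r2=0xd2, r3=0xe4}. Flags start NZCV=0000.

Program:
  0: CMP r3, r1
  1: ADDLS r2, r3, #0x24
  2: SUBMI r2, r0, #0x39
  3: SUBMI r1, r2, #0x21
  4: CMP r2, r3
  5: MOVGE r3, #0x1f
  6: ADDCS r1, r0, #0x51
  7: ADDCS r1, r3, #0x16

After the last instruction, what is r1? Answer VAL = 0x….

VAL = 0x66

[0] flags=0011 → (cmp)
[1] flags=0011 LS?F → skip
[2] flags=0011 MI?F → skip
[3] flags=0011 MI?F → skip
[4] flags=1000 → (cmp)
[5] flags=1000 GE?F → skip
[6] flags=1000 CS?F → skip
[7] flags=1000 CS?F → skip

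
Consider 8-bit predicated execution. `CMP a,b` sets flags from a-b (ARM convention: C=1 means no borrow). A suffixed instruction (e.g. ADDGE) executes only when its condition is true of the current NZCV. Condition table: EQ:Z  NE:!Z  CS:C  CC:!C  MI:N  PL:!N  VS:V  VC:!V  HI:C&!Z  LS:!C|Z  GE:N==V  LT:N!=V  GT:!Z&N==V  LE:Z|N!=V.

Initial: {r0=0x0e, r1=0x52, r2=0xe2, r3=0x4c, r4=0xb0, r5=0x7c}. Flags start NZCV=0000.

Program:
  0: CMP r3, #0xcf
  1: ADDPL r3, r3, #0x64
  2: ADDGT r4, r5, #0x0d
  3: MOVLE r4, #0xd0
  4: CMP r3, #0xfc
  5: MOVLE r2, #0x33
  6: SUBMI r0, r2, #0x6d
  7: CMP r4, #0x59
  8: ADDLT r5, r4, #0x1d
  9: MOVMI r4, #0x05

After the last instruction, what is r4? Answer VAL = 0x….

[0] flags=0000 → (cmp)
[1] flags=0000 PL?T → r3=0xb0
[2] flags=0000 GT?T → r4=0x89
[3] flags=0000 LE?F → skip
[4] flags=1000 → (cmp)
[5] flags=1000 LE?T → r2=0x33
[6] flags=1000 MI?T → r0=0xc6
[7] flags=0011 → (cmp)
[8] flags=0011 LT?T → r5=0xa6
[9] flags=0011 MI?F → skip

VAL = 0x89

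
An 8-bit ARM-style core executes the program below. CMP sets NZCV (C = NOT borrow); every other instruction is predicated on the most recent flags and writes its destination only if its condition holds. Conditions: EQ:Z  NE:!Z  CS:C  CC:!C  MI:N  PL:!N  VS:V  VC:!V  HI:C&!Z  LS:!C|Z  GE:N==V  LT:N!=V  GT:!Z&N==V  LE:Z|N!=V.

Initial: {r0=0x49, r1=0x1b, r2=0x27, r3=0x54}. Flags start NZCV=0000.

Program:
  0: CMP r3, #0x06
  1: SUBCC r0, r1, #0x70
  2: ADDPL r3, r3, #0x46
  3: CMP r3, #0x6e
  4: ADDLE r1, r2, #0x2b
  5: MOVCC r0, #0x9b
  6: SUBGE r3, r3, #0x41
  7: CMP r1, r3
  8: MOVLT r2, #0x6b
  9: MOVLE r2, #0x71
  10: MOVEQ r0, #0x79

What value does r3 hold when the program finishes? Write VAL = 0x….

VAL = 0x9a

[0] flags=0010 → (cmp)
[1] flags=0010 CC?F → skip
[2] flags=0010 PL?T → r3=0x9a
[3] flags=0011 → (cmp)
[4] flags=0011 LE?T → r1=0x52
[5] flags=0011 CC?F → skip
[6] flags=0011 GE?F → skip
[7] flags=1001 → (cmp)
[8] flags=1001 LT?F → skip
[9] flags=1001 LE?F → skip
[10] flags=1001 EQ?F → skip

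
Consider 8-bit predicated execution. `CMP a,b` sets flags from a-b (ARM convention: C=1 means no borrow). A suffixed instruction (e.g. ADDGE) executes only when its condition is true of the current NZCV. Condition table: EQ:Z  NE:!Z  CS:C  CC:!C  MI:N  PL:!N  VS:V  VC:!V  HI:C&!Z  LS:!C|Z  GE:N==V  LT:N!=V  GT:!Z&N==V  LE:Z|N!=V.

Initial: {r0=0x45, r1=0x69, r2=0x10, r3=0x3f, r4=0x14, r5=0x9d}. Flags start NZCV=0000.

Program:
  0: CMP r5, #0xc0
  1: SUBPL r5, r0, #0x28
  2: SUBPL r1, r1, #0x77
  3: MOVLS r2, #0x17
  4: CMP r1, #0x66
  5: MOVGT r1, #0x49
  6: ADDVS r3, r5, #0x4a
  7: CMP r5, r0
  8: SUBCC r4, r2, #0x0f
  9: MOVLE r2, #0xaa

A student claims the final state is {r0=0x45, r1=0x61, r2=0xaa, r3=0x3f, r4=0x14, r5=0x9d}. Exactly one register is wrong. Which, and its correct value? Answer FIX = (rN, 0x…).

FIX = (r1, 0x49)

0: ✓ CMP  NZCV=1000
1: · SUBPL
2: · SUBPL
3: ✓ MOVLS  r2←0x17
4: ✓ CMP  NZCV=0010
5: ✓ MOVGT  r1←0x49
6: · ADDVS
7: ✓ CMP  NZCV=0011
8: · SUBCC
9: ✓ MOVLE  r2←0xaa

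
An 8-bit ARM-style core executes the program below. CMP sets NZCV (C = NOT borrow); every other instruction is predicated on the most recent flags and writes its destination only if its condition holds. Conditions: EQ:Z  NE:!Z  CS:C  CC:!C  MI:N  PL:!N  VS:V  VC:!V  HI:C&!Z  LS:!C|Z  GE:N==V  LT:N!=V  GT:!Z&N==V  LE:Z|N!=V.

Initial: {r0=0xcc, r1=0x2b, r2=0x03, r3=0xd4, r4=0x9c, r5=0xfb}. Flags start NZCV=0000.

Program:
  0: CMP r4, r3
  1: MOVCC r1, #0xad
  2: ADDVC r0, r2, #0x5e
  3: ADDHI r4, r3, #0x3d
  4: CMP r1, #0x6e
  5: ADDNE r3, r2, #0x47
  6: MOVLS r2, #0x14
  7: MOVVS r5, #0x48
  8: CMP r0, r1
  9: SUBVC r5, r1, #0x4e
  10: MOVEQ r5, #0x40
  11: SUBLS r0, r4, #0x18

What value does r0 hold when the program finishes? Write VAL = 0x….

0: ✓ CMP  NZCV=1000
1: ✓ MOVCC  r1←0xad
2: ✓ ADDVC  r0←0x61
3: · ADDHI
4: ✓ CMP  NZCV=0011
5: ✓ ADDNE  r3←0x4a
6: · MOVLS
7: ✓ MOVVS  r5←0x48
8: ✓ CMP  NZCV=1001
9: · SUBVC
10: · MOVEQ
11: ✓ SUBLS  r0←0x84

VAL = 0x84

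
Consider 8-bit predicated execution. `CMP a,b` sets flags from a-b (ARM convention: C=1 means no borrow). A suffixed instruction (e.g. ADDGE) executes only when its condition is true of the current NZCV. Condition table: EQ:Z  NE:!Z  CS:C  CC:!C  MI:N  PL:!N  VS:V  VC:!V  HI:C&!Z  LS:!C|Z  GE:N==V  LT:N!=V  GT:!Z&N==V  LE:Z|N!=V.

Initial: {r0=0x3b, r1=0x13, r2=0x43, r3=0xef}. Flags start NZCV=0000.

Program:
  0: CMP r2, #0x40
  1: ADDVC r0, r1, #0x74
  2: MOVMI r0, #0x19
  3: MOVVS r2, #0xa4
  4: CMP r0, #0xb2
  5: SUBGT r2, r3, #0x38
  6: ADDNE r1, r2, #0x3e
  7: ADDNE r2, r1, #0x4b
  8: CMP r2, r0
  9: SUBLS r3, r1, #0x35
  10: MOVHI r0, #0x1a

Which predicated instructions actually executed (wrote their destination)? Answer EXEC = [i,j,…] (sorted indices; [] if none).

EXEC = [1,6,7,10]

0: ✓ CMP  NZCV=0010
1: ✓ ADDVC  r0←0x87
2: · MOVMI
3: · MOVVS
4: ✓ CMP  NZCV=1000
5: · SUBGT
6: ✓ ADDNE  r1←0x81
7: ✓ ADDNE  r2←0xcc
8: ✓ CMP  NZCV=0010
9: · SUBLS
10: ✓ MOVHI  r0←0x1a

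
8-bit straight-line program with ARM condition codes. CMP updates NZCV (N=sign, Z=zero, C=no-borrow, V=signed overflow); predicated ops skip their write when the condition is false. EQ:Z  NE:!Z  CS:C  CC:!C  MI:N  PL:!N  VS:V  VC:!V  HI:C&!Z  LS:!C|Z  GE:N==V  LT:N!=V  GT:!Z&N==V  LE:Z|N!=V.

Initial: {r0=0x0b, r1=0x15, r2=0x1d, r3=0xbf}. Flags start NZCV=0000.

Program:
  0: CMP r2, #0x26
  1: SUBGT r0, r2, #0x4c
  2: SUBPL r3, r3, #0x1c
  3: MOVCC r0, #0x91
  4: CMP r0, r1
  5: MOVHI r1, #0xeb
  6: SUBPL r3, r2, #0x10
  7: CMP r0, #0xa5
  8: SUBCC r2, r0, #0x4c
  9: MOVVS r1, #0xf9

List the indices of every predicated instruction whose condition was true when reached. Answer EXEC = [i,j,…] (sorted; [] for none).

EXEC = [3,5,6,8]

[0] flags=1000 → (cmp)
[1] flags=1000 GT?F → skip
[2] flags=1000 PL?F → skip
[3] flags=1000 CC?T → r0=0x91
[4] flags=0011 → (cmp)
[5] flags=0011 HI?T → r1=0xeb
[6] flags=0011 PL?T → r3=0x0d
[7] flags=1000 → (cmp)
[8] flags=1000 CC?T → r2=0x45
[9] flags=1000 VS?F → skip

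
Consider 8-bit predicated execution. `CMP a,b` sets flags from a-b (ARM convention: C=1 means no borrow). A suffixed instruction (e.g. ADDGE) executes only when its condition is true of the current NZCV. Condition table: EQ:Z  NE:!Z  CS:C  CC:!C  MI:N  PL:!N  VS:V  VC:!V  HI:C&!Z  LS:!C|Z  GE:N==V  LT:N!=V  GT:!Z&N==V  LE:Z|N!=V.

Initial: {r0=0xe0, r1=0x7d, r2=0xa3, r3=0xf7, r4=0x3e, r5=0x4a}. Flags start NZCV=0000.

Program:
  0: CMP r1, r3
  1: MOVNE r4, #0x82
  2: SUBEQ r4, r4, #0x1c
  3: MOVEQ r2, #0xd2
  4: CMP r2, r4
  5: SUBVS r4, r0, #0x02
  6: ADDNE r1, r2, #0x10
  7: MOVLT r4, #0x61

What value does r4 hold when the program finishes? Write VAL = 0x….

0: ✓ CMP  NZCV=1001
1: ✓ MOVNE  r4←0x82
2: · SUBEQ
3: · MOVEQ
4: ✓ CMP  NZCV=0010
5: · SUBVS
6: ✓ ADDNE  r1←0xb3
7: · MOVLT

VAL = 0x82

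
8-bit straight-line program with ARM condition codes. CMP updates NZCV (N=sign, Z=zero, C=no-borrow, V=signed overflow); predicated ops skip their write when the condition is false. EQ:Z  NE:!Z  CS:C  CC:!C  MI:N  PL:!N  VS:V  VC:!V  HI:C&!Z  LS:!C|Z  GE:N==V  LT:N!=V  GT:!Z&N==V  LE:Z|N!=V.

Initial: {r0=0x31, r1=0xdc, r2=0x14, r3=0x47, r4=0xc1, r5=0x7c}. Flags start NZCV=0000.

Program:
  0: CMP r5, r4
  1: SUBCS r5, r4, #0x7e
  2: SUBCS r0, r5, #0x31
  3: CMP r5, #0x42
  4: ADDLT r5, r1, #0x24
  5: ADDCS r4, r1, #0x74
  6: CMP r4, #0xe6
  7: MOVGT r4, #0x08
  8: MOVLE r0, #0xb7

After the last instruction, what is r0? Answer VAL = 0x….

[0] flags=1001 → (cmp)
[1] flags=1001 CS?F → skip
[2] flags=1001 CS?F → skip
[3] flags=0010 → (cmp)
[4] flags=0010 LT?F → skip
[5] flags=0010 CS?T → r4=0x50
[6] flags=0000 → (cmp)
[7] flags=0000 GT?T → r4=0x08
[8] flags=0000 LE?F → skip

VAL = 0x31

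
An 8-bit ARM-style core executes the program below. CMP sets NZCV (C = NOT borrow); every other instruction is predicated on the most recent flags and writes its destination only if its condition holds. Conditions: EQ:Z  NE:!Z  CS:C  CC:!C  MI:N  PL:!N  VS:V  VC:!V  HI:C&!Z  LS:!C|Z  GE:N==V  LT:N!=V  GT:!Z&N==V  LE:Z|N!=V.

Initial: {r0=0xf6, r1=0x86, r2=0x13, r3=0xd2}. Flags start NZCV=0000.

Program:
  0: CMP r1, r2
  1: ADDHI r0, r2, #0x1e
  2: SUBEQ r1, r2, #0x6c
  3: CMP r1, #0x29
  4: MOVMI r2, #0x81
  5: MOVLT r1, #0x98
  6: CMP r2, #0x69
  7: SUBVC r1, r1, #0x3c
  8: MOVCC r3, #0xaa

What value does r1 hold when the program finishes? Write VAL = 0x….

VAL = 0x5c

[0] flags=0011 → (cmp)
[1] flags=0011 HI?T → r0=0x31
[2] flags=0011 EQ?F → skip
[3] flags=0011 → (cmp)
[4] flags=0011 MI?F → skip
[5] flags=0011 LT?T → r1=0x98
[6] flags=1000 → (cmp)
[7] flags=1000 VC?T → r1=0x5c
[8] flags=1000 CC?T → r3=0xaa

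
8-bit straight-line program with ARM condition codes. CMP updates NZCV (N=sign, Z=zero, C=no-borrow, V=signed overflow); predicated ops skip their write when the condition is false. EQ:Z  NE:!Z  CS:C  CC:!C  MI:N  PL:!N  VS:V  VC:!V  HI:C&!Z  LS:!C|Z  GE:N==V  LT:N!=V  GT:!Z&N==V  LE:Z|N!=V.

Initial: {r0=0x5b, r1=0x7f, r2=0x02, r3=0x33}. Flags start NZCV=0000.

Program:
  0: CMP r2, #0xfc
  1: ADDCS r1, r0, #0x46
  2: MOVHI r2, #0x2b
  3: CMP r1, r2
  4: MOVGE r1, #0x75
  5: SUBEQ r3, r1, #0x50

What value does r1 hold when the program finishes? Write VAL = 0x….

[0] flags=0000 → (cmp)
[1] flags=0000 CS?F → skip
[2] flags=0000 HI?F → skip
[3] flags=0010 → (cmp)
[4] flags=0010 GE?T → r1=0x75
[5] flags=0010 EQ?F → skip

VAL = 0x75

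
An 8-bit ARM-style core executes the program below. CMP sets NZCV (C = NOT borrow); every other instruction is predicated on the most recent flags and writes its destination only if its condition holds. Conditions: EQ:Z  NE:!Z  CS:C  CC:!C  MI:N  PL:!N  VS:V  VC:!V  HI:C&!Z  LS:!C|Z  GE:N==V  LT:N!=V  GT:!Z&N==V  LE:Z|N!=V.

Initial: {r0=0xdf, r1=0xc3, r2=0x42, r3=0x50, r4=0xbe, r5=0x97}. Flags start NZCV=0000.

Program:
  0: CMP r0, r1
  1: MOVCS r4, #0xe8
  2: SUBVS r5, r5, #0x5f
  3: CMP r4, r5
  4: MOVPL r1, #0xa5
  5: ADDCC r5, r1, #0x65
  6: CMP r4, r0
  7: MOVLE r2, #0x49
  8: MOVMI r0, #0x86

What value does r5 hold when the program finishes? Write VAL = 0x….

VAL = 0x97

[0] flags=0010 → (cmp)
[1] flags=0010 CS?T → r4=0xe8
[2] flags=0010 VS?F → skip
[3] flags=0010 → (cmp)
[4] flags=0010 PL?T → r1=0xa5
[5] flags=0010 CC?F → skip
[6] flags=0010 → (cmp)
[7] flags=0010 LE?F → skip
[8] flags=0010 MI?F → skip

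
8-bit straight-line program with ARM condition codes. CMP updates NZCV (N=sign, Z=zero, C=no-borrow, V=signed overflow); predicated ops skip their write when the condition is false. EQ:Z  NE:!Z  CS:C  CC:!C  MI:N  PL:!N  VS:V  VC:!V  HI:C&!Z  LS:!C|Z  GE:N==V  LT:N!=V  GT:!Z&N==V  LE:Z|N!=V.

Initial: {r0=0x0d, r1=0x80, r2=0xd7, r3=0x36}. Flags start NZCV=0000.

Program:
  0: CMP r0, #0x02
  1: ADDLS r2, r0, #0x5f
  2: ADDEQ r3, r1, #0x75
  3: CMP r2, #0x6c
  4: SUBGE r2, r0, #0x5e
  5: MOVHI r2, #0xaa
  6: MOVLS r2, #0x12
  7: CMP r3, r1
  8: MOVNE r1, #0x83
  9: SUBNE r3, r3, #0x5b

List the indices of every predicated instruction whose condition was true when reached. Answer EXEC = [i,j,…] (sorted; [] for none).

0: ✓ CMP  NZCV=0010
1: · ADDLS
2: · ADDEQ
3: ✓ CMP  NZCV=0011
4: · SUBGE
5: ✓ MOVHI  r2←0xaa
6: · MOVLS
7: ✓ CMP  NZCV=1001
8: ✓ MOVNE  r1←0x83
9: ✓ SUBNE  r3←0xdb

EXEC = [5,8,9]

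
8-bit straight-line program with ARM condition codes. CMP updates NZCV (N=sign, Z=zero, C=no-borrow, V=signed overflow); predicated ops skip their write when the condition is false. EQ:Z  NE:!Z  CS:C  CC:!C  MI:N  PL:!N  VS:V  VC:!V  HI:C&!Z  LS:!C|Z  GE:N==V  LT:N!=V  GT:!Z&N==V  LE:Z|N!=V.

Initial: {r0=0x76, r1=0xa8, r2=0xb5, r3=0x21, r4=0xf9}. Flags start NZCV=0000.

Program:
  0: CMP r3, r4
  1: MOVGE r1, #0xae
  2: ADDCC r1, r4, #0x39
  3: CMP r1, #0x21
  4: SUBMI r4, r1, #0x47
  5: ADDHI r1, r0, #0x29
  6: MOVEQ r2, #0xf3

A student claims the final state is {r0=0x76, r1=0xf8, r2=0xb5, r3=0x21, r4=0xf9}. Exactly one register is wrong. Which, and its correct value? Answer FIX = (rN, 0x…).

FIX = (r1, 0x9f)

0: ✓ CMP  NZCV=0000
1: ✓ MOVGE  r1←0xae
2: ✓ ADDCC  r1←0x32
3: ✓ CMP  NZCV=0010
4: · SUBMI
5: ✓ ADDHI  r1←0x9f
6: · MOVEQ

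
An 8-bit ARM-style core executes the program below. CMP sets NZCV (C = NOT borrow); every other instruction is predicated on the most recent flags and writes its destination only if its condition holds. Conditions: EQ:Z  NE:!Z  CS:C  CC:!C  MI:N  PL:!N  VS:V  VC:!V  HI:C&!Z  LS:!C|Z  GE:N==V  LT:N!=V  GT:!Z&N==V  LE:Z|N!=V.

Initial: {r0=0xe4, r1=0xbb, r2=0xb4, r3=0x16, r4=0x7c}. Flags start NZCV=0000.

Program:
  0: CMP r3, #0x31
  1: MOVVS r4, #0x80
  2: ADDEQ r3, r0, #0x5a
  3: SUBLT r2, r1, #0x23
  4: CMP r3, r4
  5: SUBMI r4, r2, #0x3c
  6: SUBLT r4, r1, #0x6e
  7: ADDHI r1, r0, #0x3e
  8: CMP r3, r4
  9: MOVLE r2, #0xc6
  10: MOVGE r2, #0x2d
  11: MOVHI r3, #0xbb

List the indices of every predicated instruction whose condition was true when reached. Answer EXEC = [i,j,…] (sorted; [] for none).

EXEC = [3,5,6,9]

[0] flags=1000 → (cmp)
[1] flags=1000 VS?F → skip
[2] flags=1000 EQ?F → skip
[3] flags=1000 LT?T → r2=0x98
[4] flags=1000 → (cmp)
[5] flags=1000 MI?T → r4=0x5c
[6] flags=1000 LT?T → r4=0x4d
[7] flags=1000 HI?F → skip
[8] flags=1000 → (cmp)
[9] flags=1000 LE?T → r2=0xc6
[10] flags=1000 GE?F → skip
[11] flags=1000 HI?F → skip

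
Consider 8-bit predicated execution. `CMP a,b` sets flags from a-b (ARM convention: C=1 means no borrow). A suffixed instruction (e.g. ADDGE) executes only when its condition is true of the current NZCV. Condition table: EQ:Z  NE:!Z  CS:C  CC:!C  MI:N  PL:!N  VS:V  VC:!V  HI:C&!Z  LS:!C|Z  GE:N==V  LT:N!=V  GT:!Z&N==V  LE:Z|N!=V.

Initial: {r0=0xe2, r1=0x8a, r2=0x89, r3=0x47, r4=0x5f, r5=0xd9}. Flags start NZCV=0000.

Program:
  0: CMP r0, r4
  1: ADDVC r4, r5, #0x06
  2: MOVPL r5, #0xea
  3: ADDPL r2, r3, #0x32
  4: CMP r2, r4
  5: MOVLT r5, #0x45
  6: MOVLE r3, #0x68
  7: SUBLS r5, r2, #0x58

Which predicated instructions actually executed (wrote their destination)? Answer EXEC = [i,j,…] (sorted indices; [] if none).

[0] flags=1010 → (cmp)
[1] flags=1010 VC?T → r4=0xdf
[2] flags=1010 PL?F → skip
[3] flags=1010 PL?F → skip
[4] flags=1000 → (cmp)
[5] flags=1000 LT?T → r5=0x45
[6] flags=1000 LE?T → r3=0x68
[7] flags=1000 LS?T → r5=0x31

EXEC = [1,5,6,7]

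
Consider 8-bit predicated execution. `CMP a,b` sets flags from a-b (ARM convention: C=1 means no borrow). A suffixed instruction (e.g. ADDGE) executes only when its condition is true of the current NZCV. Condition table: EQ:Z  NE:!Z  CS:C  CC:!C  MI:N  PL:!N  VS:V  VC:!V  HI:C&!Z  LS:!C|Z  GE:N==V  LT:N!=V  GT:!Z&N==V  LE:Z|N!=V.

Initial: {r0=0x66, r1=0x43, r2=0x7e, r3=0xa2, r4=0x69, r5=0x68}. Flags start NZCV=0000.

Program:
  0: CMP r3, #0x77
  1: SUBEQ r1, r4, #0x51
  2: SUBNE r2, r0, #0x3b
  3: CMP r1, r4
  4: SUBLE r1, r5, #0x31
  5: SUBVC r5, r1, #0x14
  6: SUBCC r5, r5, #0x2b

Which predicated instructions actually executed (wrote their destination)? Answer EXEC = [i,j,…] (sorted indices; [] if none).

0: ✓ CMP  NZCV=0011
1: · SUBEQ
2: ✓ SUBNE  r2←0x2b
3: ✓ CMP  NZCV=1000
4: ✓ SUBLE  r1←0x37
5: ✓ SUBVC  r5←0x23
6: ✓ SUBCC  r5←0xf8

EXEC = [2,4,5,6]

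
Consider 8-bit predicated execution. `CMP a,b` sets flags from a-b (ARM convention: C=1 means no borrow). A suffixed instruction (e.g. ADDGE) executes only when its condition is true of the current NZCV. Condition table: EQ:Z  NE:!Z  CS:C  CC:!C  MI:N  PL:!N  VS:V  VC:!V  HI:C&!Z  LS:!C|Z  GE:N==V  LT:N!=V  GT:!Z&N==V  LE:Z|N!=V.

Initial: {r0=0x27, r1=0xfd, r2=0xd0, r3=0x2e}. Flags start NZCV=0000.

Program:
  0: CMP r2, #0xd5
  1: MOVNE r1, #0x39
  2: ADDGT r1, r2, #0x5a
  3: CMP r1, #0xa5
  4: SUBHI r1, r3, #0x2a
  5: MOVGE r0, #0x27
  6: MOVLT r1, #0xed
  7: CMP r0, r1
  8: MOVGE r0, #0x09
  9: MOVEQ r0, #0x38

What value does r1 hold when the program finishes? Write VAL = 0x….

0: ✓ CMP  NZCV=1000
1: ✓ MOVNE  r1←0x39
2: · ADDGT
3: ✓ CMP  NZCV=1001
4: · SUBHI
5: ✓ MOVGE  r0←0x27
6: · MOVLT
7: ✓ CMP  NZCV=1000
8: · MOVGE
9: · MOVEQ

VAL = 0x39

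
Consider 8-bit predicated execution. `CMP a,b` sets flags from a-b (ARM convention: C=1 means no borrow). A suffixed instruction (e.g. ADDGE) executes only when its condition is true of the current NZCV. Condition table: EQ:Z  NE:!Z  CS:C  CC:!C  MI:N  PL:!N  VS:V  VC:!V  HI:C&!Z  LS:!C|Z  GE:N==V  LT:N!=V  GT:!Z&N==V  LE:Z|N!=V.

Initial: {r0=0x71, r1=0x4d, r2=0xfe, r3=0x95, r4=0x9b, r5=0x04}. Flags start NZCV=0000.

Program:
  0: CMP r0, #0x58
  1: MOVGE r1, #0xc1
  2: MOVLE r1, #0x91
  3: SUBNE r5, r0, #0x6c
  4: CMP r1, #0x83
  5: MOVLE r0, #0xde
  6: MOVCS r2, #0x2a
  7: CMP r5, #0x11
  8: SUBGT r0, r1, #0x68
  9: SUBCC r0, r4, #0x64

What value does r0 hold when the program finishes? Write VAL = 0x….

VAL = 0x37

0: ✓ CMP  NZCV=0010
1: ✓ MOVGE  r1←0xc1
2: · MOVLE
3: ✓ SUBNE  r5←0x05
4: ✓ CMP  NZCV=0010
5: · MOVLE
6: ✓ MOVCS  r2←0x2a
7: ✓ CMP  NZCV=1000
8: · SUBGT
9: ✓ SUBCC  r0←0x37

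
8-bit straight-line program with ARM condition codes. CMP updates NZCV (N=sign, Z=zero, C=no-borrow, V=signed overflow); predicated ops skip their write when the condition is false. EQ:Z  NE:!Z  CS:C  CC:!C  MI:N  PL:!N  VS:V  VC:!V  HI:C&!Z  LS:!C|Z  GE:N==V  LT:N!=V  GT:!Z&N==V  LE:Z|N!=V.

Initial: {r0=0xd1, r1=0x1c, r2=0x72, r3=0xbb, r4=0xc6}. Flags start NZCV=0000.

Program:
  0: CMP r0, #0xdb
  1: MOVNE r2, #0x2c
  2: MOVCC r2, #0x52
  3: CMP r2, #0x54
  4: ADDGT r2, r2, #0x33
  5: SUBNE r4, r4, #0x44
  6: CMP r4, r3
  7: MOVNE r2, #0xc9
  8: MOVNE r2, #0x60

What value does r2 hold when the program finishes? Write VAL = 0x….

VAL = 0x60

[0] flags=1000 → (cmp)
[1] flags=1000 NE?T → r2=0x2c
[2] flags=1000 CC?T → r2=0x52
[3] flags=1000 → (cmp)
[4] flags=1000 GT?F → skip
[5] flags=1000 NE?T → r4=0x82
[6] flags=1000 → (cmp)
[7] flags=1000 NE?T → r2=0xc9
[8] flags=1000 NE?T → r2=0x60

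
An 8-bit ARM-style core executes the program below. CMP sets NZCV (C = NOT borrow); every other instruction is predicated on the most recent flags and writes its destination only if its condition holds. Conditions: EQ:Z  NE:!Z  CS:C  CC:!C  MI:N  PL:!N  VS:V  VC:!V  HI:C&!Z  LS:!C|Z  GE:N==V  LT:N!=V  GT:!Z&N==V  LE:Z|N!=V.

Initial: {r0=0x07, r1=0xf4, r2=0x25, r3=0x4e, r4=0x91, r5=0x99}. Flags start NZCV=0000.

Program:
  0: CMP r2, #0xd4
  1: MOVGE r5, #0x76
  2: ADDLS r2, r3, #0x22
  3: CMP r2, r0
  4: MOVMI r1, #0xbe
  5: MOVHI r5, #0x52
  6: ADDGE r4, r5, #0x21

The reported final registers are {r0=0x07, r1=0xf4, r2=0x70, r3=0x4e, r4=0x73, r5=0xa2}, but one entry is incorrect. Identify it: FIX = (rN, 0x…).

0: ✓ CMP  NZCV=0000
1: ✓ MOVGE  r5←0x76
2: ✓ ADDLS  r2←0x70
3: ✓ CMP  NZCV=0010
4: · MOVMI
5: ✓ MOVHI  r5←0x52
6: ✓ ADDGE  r4←0x73

FIX = (r5, 0x52)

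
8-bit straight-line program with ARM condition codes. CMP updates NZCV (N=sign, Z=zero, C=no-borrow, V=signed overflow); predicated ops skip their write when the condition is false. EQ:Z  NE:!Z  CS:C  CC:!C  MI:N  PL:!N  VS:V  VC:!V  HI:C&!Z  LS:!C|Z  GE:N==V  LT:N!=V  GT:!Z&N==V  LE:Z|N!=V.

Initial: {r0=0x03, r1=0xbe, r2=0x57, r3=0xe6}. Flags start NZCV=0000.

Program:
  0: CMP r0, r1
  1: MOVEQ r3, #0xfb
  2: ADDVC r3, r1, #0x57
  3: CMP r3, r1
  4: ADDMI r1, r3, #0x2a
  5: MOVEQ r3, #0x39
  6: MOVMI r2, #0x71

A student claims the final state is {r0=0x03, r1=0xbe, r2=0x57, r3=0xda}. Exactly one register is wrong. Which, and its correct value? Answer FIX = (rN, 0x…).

FIX = (r3, 0x15)

[0] flags=0000 → (cmp)
[1] flags=0000 EQ?F → skip
[2] flags=0000 VC?T → r3=0x15
[3] flags=0000 → (cmp)
[4] flags=0000 MI?F → skip
[5] flags=0000 EQ?F → skip
[6] flags=0000 MI?F → skip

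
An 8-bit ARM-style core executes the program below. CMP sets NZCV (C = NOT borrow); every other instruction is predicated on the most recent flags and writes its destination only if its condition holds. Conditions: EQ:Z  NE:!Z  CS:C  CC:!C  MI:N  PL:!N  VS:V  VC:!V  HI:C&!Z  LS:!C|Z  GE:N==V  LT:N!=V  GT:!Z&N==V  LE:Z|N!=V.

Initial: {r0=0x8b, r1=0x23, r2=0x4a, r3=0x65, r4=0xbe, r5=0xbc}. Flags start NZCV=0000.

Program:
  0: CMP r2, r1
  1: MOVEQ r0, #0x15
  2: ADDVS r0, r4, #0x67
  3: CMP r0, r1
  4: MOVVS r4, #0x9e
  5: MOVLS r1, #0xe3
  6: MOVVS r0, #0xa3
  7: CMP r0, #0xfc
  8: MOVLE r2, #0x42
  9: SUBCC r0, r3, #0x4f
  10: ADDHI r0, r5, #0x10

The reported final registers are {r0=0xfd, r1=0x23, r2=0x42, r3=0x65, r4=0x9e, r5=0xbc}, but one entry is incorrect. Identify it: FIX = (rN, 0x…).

0: ✓ CMP  NZCV=0010
1: · MOVEQ
2: · ADDVS
3: ✓ CMP  NZCV=0011
4: ✓ MOVVS  r4←0x9e
5: · MOVLS
6: ✓ MOVVS  r0←0xa3
7: ✓ CMP  NZCV=1000
8: ✓ MOVLE  r2←0x42
9: ✓ SUBCC  r0←0x16
10: · ADDHI

FIX = (r0, 0x16)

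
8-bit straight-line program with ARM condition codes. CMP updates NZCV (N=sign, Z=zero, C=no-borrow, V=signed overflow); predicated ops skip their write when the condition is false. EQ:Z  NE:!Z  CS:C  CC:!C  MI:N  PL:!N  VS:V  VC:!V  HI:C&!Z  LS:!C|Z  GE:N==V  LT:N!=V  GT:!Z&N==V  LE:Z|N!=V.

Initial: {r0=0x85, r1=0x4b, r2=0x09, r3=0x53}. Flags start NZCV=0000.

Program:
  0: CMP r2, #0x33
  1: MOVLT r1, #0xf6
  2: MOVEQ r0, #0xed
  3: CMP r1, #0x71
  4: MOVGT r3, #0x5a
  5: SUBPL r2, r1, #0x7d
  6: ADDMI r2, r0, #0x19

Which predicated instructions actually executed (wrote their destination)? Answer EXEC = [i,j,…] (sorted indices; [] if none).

EXEC = [1,6]

[0] flags=1000 → (cmp)
[1] flags=1000 LT?T → r1=0xf6
[2] flags=1000 EQ?F → skip
[3] flags=1010 → (cmp)
[4] flags=1010 GT?F → skip
[5] flags=1010 PL?F → skip
[6] flags=1010 MI?T → r2=0x9e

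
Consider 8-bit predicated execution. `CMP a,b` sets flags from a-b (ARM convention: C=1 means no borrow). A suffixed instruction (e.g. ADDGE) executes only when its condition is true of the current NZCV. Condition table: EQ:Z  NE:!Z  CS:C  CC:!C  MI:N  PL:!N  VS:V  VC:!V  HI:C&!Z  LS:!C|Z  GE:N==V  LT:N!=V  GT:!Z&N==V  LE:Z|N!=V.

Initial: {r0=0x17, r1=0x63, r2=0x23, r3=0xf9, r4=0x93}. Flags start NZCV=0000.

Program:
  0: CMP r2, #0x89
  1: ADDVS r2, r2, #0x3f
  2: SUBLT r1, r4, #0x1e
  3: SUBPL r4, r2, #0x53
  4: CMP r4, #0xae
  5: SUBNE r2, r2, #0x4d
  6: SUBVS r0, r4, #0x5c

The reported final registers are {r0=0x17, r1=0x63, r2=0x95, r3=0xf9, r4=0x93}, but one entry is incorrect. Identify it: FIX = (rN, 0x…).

FIX = (r2, 0x15)

0: ✓ CMP  NZCV=1001
1: ✓ ADDVS  r2←0x62
2: · SUBLT
3: · SUBPL
4: ✓ CMP  NZCV=1000
5: ✓ SUBNE  r2←0x15
6: · SUBVS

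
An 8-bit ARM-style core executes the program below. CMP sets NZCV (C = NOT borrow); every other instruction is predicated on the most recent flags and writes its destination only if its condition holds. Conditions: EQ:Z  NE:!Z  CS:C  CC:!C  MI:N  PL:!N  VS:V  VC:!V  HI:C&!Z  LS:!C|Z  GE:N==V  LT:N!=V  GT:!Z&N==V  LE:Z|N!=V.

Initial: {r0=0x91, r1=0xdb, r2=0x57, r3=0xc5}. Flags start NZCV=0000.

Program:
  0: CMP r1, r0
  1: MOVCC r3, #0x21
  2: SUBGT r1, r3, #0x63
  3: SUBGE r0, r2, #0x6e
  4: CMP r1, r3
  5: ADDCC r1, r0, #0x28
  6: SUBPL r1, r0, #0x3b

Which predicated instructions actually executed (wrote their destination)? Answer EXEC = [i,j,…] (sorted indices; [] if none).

EXEC = [2,3,5]

[0] flags=0010 → (cmp)
[1] flags=0010 CC?F → skip
[2] flags=0010 GT?T → r1=0x62
[3] flags=0010 GE?T → r0=0xe9
[4] flags=1001 → (cmp)
[5] flags=1001 CC?T → r1=0x11
[6] flags=1001 PL?F → skip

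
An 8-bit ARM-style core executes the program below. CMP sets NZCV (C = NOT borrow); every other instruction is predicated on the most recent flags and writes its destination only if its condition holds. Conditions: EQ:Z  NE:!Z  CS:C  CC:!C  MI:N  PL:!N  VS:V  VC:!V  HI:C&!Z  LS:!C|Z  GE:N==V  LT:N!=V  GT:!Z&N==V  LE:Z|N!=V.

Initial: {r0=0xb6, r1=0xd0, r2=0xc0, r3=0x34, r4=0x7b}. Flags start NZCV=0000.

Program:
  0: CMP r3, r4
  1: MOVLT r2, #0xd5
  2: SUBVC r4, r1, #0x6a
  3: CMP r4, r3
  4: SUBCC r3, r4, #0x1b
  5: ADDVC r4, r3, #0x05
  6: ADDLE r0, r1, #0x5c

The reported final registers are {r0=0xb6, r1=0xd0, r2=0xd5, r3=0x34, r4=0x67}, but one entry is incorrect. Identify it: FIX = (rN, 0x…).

[0] flags=1000 → (cmp)
[1] flags=1000 LT?T → r2=0xd5
[2] flags=1000 VC?T → r4=0x66
[3] flags=0010 → (cmp)
[4] flags=0010 CC?F → skip
[5] flags=0010 VC?T → r4=0x39
[6] flags=0010 LE?F → skip

FIX = (r4, 0x39)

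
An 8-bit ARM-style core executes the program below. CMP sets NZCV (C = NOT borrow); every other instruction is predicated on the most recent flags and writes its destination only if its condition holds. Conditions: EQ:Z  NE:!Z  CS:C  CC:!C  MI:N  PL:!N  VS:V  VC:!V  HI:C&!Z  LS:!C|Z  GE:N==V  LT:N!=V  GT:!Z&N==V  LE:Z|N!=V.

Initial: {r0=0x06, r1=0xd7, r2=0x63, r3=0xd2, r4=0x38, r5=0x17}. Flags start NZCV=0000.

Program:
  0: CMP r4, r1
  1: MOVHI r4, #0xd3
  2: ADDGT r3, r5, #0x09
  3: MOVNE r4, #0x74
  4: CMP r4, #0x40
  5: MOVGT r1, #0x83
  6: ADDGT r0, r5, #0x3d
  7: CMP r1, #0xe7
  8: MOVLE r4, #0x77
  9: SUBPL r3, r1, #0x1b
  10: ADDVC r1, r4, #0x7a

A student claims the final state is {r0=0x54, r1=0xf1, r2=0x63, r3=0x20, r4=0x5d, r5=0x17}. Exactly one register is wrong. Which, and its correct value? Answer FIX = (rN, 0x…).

[0] flags=0000 → (cmp)
[1] flags=0000 HI?F → skip
[2] flags=0000 GT?T → r3=0x20
[3] flags=0000 NE?T → r4=0x74
[4] flags=0010 → (cmp)
[5] flags=0010 GT?T → r1=0x83
[6] flags=0010 GT?T → r0=0x54
[7] flags=1000 → (cmp)
[8] flags=1000 LE?T → r4=0x77
[9] flags=1000 PL?F → skip
[10] flags=1000 VC?T → r1=0xf1

FIX = (r4, 0x77)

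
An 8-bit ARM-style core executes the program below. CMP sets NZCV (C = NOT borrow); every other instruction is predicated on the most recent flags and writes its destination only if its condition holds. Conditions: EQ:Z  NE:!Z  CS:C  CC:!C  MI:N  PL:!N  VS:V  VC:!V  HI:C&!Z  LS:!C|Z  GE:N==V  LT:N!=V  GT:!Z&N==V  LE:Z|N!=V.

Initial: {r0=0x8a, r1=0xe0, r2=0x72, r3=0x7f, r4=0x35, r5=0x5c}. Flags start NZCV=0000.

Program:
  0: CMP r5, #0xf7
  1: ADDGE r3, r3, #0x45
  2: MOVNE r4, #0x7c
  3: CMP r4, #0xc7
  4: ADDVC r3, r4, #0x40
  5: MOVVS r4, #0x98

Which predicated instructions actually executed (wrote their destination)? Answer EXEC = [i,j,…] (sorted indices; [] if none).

0: ✓ CMP  NZCV=0000
1: ✓ ADDGE  r3←0xc4
2: ✓ MOVNE  r4←0x7c
3: ✓ CMP  NZCV=1001
4: · ADDVC
5: ✓ MOVVS  r4←0x98

EXEC = [1,2,5]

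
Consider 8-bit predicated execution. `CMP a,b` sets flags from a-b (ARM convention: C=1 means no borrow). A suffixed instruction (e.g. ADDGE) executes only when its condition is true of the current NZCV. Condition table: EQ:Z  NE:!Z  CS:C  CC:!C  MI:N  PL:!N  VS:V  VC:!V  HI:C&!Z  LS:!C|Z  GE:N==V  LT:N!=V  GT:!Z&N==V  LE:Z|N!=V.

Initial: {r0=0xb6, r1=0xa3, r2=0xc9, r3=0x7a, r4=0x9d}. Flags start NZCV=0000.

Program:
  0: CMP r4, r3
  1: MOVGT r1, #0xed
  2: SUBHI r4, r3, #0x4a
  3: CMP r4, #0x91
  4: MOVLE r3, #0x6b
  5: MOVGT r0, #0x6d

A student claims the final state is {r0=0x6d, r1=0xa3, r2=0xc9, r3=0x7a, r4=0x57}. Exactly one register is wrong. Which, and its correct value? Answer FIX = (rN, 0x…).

0: ✓ CMP  NZCV=0011
1: · MOVGT
2: ✓ SUBHI  r4←0x30
3: ✓ CMP  NZCV=1001
4: · MOVLE
5: ✓ MOVGT  r0←0x6d

FIX = (r4, 0x30)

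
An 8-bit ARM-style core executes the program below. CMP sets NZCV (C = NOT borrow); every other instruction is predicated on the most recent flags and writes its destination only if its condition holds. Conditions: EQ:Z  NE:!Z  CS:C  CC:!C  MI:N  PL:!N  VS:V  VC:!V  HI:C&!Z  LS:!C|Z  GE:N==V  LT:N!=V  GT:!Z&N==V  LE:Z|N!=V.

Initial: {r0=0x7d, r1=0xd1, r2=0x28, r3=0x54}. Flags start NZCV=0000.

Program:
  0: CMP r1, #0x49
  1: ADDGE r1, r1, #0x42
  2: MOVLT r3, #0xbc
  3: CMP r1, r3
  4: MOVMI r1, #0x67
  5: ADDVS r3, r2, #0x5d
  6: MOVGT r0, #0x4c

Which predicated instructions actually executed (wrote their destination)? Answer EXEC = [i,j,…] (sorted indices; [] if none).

[0] flags=1010 → (cmp)
[1] flags=1010 GE?F → skip
[2] flags=1010 LT?T → r3=0xbc
[3] flags=0010 → (cmp)
[4] flags=0010 MI?F → skip
[5] flags=0010 VS?F → skip
[6] flags=0010 GT?T → r0=0x4c

EXEC = [2,6]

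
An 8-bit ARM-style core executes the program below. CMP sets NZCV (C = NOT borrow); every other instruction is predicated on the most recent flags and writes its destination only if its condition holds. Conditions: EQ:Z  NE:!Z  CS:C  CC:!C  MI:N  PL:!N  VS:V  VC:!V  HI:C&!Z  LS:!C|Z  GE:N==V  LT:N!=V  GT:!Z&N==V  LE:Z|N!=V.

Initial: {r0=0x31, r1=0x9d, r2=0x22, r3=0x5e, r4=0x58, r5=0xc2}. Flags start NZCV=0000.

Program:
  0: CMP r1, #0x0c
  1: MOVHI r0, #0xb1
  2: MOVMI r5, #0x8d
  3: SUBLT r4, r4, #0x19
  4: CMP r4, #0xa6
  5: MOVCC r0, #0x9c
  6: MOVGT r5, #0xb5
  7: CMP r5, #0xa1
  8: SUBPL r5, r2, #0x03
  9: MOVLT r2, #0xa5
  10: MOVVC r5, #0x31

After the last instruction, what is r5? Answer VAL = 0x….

0: ✓ CMP  NZCV=1010
1: ✓ MOVHI  r0←0xb1
2: ✓ MOVMI  r5←0x8d
3: ✓ SUBLT  r4←0x3f
4: ✓ CMP  NZCV=1001
5: ✓ MOVCC  r0←0x9c
6: ✓ MOVGT  r5←0xb5
7: ✓ CMP  NZCV=0010
8: ✓ SUBPL  r5←0x1f
9: · MOVLT
10: ✓ MOVVC  r5←0x31

VAL = 0x31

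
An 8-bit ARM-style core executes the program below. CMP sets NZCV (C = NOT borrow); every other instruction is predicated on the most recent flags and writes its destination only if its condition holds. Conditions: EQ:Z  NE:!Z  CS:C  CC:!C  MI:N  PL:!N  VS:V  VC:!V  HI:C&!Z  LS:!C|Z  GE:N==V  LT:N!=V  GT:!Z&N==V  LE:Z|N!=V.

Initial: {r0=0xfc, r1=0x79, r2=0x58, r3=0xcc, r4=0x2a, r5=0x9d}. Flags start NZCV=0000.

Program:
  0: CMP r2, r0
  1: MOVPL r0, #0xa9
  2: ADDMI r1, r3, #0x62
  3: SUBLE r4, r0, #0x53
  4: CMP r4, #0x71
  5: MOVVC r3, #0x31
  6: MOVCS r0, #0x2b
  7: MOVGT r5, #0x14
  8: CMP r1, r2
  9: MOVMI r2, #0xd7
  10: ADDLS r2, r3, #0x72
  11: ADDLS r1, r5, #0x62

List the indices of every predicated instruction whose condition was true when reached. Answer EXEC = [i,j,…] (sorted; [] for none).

0: ✓ CMP  NZCV=0000
1: ✓ MOVPL  r0←0xa9
2: · ADDMI
3: · SUBLE
4: ✓ CMP  NZCV=1000
5: ✓ MOVVC  r3←0x31
6: · MOVCS
7: · MOVGT
8: ✓ CMP  NZCV=0010
9: · MOVMI
10: · ADDLS
11: · ADDLS

EXEC = [1,5]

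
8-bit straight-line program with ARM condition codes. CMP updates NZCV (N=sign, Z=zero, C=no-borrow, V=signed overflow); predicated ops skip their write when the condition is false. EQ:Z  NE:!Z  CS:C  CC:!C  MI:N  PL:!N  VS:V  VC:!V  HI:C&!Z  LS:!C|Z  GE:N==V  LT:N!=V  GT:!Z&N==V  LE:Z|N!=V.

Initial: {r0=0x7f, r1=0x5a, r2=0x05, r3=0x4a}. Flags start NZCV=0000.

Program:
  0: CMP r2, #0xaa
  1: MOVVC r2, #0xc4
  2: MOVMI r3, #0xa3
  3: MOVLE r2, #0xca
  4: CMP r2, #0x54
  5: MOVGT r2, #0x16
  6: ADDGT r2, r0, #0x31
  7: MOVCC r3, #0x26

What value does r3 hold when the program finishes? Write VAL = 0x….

[0] flags=0000 → (cmp)
[1] flags=0000 VC?T → r2=0xc4
[2] flags=0000 MI?F → skip
[3] flags=0000 LE?F → skip
[4] flags=0011 → (cmp)
[5] flags=0011 GT?F → skip
[6] flags=0011 GT?F → skip
[7] flags=0011 CC?F → skip

VAL = 0x4a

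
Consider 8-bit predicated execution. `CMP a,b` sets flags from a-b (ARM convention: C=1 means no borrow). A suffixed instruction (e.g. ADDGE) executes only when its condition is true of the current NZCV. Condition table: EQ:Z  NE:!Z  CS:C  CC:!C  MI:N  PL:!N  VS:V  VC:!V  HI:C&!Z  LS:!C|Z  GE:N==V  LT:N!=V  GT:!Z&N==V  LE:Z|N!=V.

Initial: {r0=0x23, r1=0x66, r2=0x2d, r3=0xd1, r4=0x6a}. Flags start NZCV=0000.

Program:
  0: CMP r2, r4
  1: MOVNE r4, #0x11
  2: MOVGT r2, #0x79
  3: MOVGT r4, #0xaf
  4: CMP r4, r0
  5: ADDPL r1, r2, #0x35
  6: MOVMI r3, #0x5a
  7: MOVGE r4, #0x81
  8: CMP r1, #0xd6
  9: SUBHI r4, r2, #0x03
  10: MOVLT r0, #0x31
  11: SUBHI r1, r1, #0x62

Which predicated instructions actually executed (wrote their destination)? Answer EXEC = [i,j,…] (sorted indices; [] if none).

0: ✓ CMP  NZCV=1000
1: ✓ MOVNE  r4←0x11
2: · MOVGT
3: · MOVGT
4: ✓ CMP  NZCV=1000
5: · ADDPL
6: ✓ MOVMI  r3←0x5a
7: · MOVGE
8: ✓ CMP  NZCV=1001
9: · SUBHI
10: · MOVLT
11: · SUBHI

EXEC = [1,6]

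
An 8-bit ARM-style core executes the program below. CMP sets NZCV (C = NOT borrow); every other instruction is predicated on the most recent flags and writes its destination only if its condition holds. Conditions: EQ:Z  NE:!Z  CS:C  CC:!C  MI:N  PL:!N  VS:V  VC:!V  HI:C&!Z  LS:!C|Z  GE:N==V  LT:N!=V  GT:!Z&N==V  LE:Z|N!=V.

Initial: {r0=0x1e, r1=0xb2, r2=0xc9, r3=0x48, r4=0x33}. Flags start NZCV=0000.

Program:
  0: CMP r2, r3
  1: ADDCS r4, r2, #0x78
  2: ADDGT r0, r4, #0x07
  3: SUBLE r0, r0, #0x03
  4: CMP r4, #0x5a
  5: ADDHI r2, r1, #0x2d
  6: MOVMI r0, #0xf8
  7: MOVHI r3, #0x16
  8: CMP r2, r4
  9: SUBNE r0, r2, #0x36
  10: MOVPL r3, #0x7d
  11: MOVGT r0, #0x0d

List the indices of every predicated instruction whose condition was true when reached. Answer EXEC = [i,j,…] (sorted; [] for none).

[0] flags=1010 → (cmp)
[1] flags=1010 CS?T → r4=0x41
[2] flags=1010 GT?F → skip
[3] flags=1010 LE?T → r0=0x1b
[4] flags=1000 → (cmp)
[5] flags=1000 HI?F → skip
[6] flags=1000 MI?T → r0=0xf8
[7] flags=1000 HI?F → skip
[8] flags=1010 → (cmp)
[9] flags=1010 NE?T → r0=0x93
[10] flags=1010 PL?F → skip
[11] flags=1010 GT?F → skip

EXEC = [1,3,6,9]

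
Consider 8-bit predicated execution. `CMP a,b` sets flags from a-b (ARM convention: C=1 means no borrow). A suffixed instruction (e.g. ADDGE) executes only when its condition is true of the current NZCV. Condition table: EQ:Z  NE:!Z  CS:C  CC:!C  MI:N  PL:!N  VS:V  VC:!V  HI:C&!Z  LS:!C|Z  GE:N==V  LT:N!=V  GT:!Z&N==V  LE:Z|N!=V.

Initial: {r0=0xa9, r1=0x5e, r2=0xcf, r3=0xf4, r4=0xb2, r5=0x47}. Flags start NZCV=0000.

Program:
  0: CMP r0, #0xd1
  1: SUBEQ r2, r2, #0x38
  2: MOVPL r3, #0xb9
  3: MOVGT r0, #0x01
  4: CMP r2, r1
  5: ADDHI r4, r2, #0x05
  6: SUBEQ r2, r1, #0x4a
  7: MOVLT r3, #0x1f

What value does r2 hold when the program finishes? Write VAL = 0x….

0: ✓ CMP  NZCV=1000
1: · SUBEQ
2: · MOVPL
3: · MOVGT
4: ✓ CMP  NZCV=0011
5: ✓ ADDHI  r4←0xd4
6: · SUBEQ
7: ✓ MOVLT  r3←0x1f

VAL = 0xcf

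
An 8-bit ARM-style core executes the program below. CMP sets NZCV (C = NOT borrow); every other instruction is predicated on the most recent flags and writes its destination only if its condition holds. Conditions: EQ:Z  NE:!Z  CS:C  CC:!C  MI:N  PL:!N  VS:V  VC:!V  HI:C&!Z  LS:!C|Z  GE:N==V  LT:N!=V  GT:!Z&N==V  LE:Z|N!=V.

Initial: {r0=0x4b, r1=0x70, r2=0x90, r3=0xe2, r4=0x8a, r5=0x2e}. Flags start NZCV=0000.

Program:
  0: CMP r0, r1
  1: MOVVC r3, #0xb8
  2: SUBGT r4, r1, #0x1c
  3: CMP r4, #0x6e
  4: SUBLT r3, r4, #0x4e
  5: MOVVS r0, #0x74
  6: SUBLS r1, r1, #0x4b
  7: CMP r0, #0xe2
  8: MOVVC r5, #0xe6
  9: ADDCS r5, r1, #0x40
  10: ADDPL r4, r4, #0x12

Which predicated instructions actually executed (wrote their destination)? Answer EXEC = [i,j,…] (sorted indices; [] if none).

0: ✓ CMP  NZCV=1000
1: ✓ MOVVC  r3←0xb8
2: · SUBGT
3: ✓ CMP  NZCV=0011
4: ✓ SUBLT  r3←0x3c
5: ✓ MOVVS  r0←0x74
6: · SUBLS
7: ✓ CMP  NZCV=1001
8: · MOVVC
9: · ADDCS
10: · ADDPL

EXEC = [1,4,5]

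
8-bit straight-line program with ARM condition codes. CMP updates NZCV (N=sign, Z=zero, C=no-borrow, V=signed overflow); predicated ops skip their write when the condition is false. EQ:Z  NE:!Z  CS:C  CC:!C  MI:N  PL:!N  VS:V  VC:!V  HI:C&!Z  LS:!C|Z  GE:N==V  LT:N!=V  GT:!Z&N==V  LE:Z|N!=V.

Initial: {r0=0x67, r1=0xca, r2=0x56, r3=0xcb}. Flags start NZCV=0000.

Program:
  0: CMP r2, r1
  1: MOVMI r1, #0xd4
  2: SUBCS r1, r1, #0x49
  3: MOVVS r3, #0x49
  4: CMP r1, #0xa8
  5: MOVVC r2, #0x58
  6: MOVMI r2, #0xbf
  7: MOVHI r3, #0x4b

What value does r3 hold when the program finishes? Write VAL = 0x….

[0] flags=1001 → (cmp)
[1] flags=1001 MI?T → r1=0xd4
[2] flags=1001 CS?F → skip
[3] flags=1001 VS?T → r3=0x49
[4] flags=0010 → (cmp)
[5] flags=0010 VC?T → r2=0x58
[6] flags=0010 MI?F → skip
[7] flags=0010 HI?T → r3=0x4b

VAL = 0x4b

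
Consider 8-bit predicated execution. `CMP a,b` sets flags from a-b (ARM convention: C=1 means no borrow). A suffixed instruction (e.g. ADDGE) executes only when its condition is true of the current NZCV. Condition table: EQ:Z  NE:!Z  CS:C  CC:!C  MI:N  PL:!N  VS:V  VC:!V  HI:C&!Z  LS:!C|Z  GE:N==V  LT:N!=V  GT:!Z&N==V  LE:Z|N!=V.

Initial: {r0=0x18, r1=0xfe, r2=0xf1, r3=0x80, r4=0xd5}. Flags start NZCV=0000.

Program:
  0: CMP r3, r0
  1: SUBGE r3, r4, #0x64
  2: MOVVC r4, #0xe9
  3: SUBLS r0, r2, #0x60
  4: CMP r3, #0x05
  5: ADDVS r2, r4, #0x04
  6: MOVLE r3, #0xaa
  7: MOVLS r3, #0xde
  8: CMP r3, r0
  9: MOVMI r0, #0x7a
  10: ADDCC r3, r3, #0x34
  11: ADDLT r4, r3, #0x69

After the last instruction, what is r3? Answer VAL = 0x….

VAL = 0xaa

[0] flags=0011 → (cmp)
[1] flags=0011 GE?F → skip
[2] flags=0011 VC?F → skip
[3] flags=0011 LS?F → skip
[4] flags=0011 → (cmp)
[5] flags=0011 VS?T → r2=0xd9
[6] flags=0011 LE?T → r3=0xaa
[7] flags=0011 LS?F → skip
[8] flags=1010 → (cmp)
[9] flags=1010 MI?T → r0=0x7a
[10] flags=1010 CC?F → skip
[11] flags=1010 LT?T → r4=0x13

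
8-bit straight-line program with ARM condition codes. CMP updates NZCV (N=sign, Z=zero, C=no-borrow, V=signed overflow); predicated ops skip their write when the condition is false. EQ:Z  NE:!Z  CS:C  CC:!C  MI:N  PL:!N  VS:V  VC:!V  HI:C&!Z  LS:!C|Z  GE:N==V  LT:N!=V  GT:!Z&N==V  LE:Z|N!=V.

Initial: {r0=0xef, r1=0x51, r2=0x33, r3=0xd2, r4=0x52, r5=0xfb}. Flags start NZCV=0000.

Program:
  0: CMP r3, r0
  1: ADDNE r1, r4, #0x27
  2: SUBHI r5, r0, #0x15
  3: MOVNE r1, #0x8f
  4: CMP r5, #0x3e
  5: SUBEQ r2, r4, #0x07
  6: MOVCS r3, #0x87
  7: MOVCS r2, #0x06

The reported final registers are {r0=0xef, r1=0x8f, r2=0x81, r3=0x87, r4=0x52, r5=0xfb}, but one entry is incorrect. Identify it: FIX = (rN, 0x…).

FIX = (r2, 0x06)

[0] flags=1000 → (cmp)
[1] flags=1000 NE?T → r1=0x79
[2] flags=1000 HI?F → skip
[3] flags=1000 NE?T → r1=0x8f
[4] flags=1010 → (cmp)
[5] flags=1010 EQ?F → skip
[6] flags=1010 CS?T → r3=0x87
[7] flags=1010 CS?T → r2=0x06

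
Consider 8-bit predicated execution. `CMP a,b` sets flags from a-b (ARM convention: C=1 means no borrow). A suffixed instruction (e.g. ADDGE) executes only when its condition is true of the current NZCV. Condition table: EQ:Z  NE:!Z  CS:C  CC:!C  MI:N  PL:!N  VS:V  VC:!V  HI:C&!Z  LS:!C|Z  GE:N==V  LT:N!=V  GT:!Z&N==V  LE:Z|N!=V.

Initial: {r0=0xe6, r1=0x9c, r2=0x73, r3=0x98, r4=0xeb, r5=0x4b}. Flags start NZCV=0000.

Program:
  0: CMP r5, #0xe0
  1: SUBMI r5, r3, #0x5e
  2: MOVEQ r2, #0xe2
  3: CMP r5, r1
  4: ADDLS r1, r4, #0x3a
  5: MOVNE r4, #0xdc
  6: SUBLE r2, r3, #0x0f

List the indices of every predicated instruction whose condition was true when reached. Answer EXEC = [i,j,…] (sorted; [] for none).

EXEC = [4,5]

0: ✓ CMP  NZCV=0000
1: · SUBMI
2: · MOVEQ
3: ✓ CMP  NZCV=1001
4: ✓ ADDLS  r1←0x25
5: ✓ MOVNE  r4←0xdc
6: · SUBLE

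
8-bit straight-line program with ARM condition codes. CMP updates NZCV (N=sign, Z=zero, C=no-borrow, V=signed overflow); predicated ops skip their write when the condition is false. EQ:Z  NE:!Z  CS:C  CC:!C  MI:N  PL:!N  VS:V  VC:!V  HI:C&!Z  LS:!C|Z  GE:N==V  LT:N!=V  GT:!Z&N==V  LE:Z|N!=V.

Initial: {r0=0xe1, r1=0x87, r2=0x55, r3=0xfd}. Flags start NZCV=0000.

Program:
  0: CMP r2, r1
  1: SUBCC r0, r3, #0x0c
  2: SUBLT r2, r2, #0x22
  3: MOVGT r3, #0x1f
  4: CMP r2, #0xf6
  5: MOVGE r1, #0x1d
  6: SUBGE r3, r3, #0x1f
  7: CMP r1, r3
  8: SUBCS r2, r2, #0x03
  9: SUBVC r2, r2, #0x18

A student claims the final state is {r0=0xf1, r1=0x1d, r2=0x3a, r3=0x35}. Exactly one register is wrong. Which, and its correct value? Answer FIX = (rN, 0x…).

FIX = (r3, 0x00)

0: ✓ CMP  NZCV=1001
1: ✓ SUBCC  r0←0xf1
2: · SUBLT
3: ✓ MOVGT  r3←0x1f
4: ✓ CMP  NZCV=0000
5: ✓ MOVGE  r1←0x1d
6: ✓ SUBGE  r3←0x00
7: ✓ CMP  NZCV=0010
8: ✓ SUBCS  r2←0x52
9: ✓ SUBVC  r2←0x3a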